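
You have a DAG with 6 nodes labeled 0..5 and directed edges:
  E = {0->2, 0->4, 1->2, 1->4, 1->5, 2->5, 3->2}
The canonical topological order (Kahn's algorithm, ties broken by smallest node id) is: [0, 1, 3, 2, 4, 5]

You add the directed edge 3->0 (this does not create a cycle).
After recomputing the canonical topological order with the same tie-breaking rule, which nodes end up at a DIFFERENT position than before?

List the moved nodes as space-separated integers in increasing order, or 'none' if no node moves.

Answer: 0 1 3

Derivation:
Old toposort: [0, 1, 3, 2, 4, 5]
Added edge 3->0
Recompute Kahn (smallest-id tiebreak):
  initial in-degrees: [1, 0, 3, 0, 2, 2]
  ready (indeg=0): [1, 3]
  pop 1: indeg[2]->2; indeg[4]->1; indeg[5]->1 | ready=[3] | order so far=[1]
  pop 3: indeg[0]->0; indeg[2]->1 | ready=[0] | order so far=[1, 3]
  pop 0: indeg[2]->0; indeg[4]->0 | ready=[2, 4] | order so far=[1, 3, 0]
  pop 2: indeg[5]->0 | ready=[4, 5] | order so far=[1, 3, 0, 2]
  pop 4: no out-edges | ready=[5] | order so far=[1, 3, 0, 2, 4]
  pop 5: no out-edges | ready=[] | order so far=[1, 3, 0, 2, 4, 5]
New canonical toposort: [1, 3, 0, 2, 4, 5]
Compare positions:
  Node 0: index 0 -> 2 (moved)
  Node 1: index 1 -> 0 (moved)
  Node 2: index 3 -> 3 (same)
  Node 3: index 2 -> 1 (moved)
  Node 4: index 4 -> 4 (same)
  Node 5: index 5 -> 5 (same)
Nodes that changed position: 0 1 3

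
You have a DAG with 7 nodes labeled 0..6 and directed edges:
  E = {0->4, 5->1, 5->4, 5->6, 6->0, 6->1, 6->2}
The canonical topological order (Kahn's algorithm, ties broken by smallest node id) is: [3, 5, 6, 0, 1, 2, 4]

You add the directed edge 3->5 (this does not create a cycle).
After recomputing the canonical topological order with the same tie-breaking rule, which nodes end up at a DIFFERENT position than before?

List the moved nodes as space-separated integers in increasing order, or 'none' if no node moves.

Answer: none

Derivation:
Old toposort: [3, 5, 6, 0, 1, 2, 4]
Added edge 3->5
Recompute Kahn (smallest-id tiebreak):
  initial in-degrees: [1, 2, 1, 0, 2, 1, 1]
  ready (indeg=0): [3]
  pop 3: indeg[5]->0 | ready=[5] | order so far=[3]
  pop 5: indeg[1]->1; indeg[4]->1; indeg[6]->0 | ready=[6] | order so far=[3, 5]
  pop 6: indeg[0]->0; indeg[1]->0; indeg[2]->0 | ready=[0, 1, 2] | order so far=[3, 5, 6]
  pop 0: indeg[4]->0 | ready=[1, 2, 4] | order so far=[3, 5, 6, 0]
  pop 1: no out-edges | ready=[2, 4] | order so far=[3, 5, 6, 0, 1]
  pop 2: no out-edges | ready=[4] | order so far=[3, 5, 6, 0, 1, 2]
  pop 4: no out-edges | ready=[] | order so far=[3, 5, 6, 0, 1, 2, 4]
New canonical toposort: [3, 5, 6, 0, 1, 2, 4]
Compare positions:
  Node 0: index 3 -> 3 (same)
  Node 1: index 4 -> 4 (same)
  Node 2: index 5 -> 5 (same)
  Node 3: index 0 -> 0 (same)
  Node 4: index 6 -> 6 (same)
  Node 5: index 1 -> 1 (same)
  Node 6: index 2 -> 2 (same)
Nodes that changed position: none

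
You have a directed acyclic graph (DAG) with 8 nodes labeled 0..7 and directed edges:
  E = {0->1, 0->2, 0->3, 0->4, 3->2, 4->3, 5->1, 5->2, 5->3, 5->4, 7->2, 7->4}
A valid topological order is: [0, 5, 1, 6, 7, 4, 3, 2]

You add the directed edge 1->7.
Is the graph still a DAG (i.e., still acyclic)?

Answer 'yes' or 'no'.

Answer: yes

Derivation:
Given toposort: [0, 5, 1, 6, 7, 4, 3, 2]
Position of 1: index 2; position of 7: index 4
New edge 1->7: forward
Forward edge: respects the existing order. Still a DAG, same toposort still valid.
Still a DAG? yes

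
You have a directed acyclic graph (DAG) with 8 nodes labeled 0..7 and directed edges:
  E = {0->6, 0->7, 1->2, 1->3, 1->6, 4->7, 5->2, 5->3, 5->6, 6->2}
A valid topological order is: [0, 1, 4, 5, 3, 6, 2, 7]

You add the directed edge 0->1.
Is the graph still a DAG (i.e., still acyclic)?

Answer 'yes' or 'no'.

Given toposort: [0, 1, 4, 5, 3, 6, 2, 7]
Position of 0: index 0; position of 1: index 1
New edge 0->1: forward
Forward edge: respects the existing order. Still a DAG, same toposort still valid.
Still a DAG? yes

Answer: yes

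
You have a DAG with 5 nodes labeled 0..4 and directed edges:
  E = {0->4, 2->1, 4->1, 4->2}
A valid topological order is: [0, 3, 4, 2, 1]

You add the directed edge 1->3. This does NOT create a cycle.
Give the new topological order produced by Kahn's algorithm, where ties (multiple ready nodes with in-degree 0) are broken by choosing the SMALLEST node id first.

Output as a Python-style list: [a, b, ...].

Old toposort: [0, 3, 4, 2, 1]
Added edge: 1->3
Position of 1 (4) > position of 3 (1). Must reorder: 1 must now come before 3.
Run Kahn's algorithm (break ties by smallest node id):
  initial in-degrees: [0, 2, 1, 1, 1]
  ready (indeg=0): [0]
  pop 0: indeg[4]->0 | ready=[4] | order so far=[0]
  pop 4: indeg[1]->1; indeg[2]->0 | ready=[2] | order so far=[0, 4]
  pop 2: indeg[1]->0 | ready=[1] | order so far=[0, 4, 2]
  pop 1: indeg[3]->0 | ready=[3] | order so far=[0, 4, 2, 1]
  pop 3: no out-edges | ready=[] | order so far=[0, 4, 2, 1, 3]
  Result: [0, 4, 2, 1, 3]

Answer: [0, 4, 2, 1, 3]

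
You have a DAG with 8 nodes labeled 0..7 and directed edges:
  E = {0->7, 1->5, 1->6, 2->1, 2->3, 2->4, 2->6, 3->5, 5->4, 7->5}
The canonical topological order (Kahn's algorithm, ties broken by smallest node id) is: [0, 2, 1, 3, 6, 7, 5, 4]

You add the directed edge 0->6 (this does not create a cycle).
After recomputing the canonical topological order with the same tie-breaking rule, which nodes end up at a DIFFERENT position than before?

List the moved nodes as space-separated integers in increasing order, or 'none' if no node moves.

Old toposort: [0, 2, 1, 3, 6, 7, 5, 4]
Added edge 0->6
Recompute Kahn (smallest-id tiebreak):
  initial in-degrees: [0, 1, 0, 1, 2, 3, 3, 1]
  ready (indeg=0): [0, 2]
  pop 0: indeg[6]->2; indeg[7]->0 | ready=[2, 7] | order so far=[0]
  pop 2: indeg[1]->0; indeg[3]->0; indeg[4]->1; indeg[6]->1 | ready=[1, 3, 7] | order so far=[0, 2]
  pop 1: indeg[5]->2; indeg[6]->0 | ready=[3, 6, 7] | order so far=[0, 2, 1]
  pop 3: indeg[5]->1 | ready=[6, 7] | order so far=[0, 2, 1, 3]
  pop 6: no out-edges | ready=[7] | order so far=[0, 2, 1, 3, 6]
  pop 7: indeg[5]->0 | ready=[5] | order so far=[0, 2, 1, 3, 6, 7]
  pop 5: indeg[4]->0 | ready=[4] | order so far=[0, 2, 1, 3, 6, 7, 5]
  pop 4: no out-edges | ready=[] | order so far=[0, 2, 1, 3, 6, 7, 5, 4]
New canonical toposort: [0, 2, 1, 3, 6, 7, 5, 4]
Compare positions:
  Node 0: index 0 -> 0 (same)
  Node 1: index 2 -> 2 (same)
  Node 2: index 1 -> 1 (same)
  Node 3: index 3 -> 3 (same)
  Node 4: index 7 -> 7 (same)
  Node 5: index 6 -> 6 (same)
  Node 6: index 4 -> 4 (same)
  Node 7: index 5 -> 5 (same)
Nodes that changed position: none

Answer: none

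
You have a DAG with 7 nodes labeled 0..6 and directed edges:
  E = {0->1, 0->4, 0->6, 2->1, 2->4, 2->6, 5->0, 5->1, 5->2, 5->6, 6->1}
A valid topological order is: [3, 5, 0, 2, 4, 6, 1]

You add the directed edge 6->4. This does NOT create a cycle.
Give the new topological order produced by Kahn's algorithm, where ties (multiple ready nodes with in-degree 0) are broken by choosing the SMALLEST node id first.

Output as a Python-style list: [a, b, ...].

Old toposort: [3, 5, 0, 2, 4, 6, 1]
Added edge: 6->4
Position of 6 (5) > position of 4 (4). Must reorder: 6 must now come before 4.
Run Kahn's algorithm (break ties by smallest node id):
  initial in-degrees: [1, 4, 1, 0, 3, 0, 3]
  ready (indeg=0): [3, 5]
  pop 3: no out-edges | ready=[5] | order so far=[3]
  pop 5: indeg[0]->0; indeg[1]->3; indeg[2]->0; indeg[6]->2 | ready=[0, 2] | order so far=[3, 5]
  pop 0: indeg[1]->2; indeg[4]->2; indeg[6]->1 | ready=[2] | order so far=[3, 5, 0]
  pop 2: indeg[1]->1; indeg[4]->1; indeg[6]->0 | ready=[6] | order so far=[3, 5, 0, 2]
  pop 6: indeg[1]->0; indeg[4]->0 | ready=[1, 4] | order so far=[3, 5, 0, 2, 6]
  pop 1: no out-edges | ready=[4] | order so far=[3, 5, 0, 2, 6, 1]
  pop 4: no out-edges | ready=[] | order so far=[3, 5, 0, 2, 6, 1, 4]
  Result: [3, 5, 0, 2, 6, 1, 4]

Answer: [3, 5, 0, 2, 6, 1, 4]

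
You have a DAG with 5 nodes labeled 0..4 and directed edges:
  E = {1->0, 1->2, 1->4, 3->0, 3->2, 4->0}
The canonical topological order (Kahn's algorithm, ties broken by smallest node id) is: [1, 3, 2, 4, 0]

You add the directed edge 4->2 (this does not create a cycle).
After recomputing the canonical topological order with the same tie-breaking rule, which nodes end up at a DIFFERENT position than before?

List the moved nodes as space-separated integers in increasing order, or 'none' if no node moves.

Old toposort: [1, 3, 2, 4, 0]
Added edge 4->2
Recompute Kahn (smallest-id tiebreak):
  initial in-degrees: [3, 0, 3, 0, 1]
  ready (indeg=0): [1, 3]
  pop 1: indeg[0]->2; indeg[2]->2; indeg[4]->0 | ready=[3, 4] | order so far=[1]
  pop 3: indeg[0]->1; indeg[2]->1 | ready=[4] | order so far=[1, 3]
  pop 4: indeg[0]->0; indeg[2]->0 | ready=[0, 2] | order so far=[1, 3, 4]
  pop 0: no out-edges | ready=[2] | order so far=[1, 3, 4, 0]
  pop 2: no out-edges | ready=[] | order so far=[1, 3, 4, 0, 2]
New canonical toposort: [1, 3, 4, 0, 2]
Compare positions:
  Node 0: index 4 -> 3 (moved)
  Node 1: index 0 -> 0 (same)
  Node 2: index 2 -> 4 (moved)
  Node 3: index 1 -> 1 (same)
  Node 4: index 3 -> 2 (moved)
Nodes that changed position: 0 2 4

Answer: 0 2 4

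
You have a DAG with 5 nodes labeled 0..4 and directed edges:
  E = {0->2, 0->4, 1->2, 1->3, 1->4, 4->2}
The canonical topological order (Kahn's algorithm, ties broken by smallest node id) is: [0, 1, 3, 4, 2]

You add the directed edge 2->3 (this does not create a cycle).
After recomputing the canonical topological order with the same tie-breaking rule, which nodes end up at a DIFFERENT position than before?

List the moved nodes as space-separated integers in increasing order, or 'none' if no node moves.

Answer: 2 3 4

Derivation:
Old toposort: [0, 1, 3, 4, 2]
Added edge 2->3
Recompute Kahn (smallest-id tiebreak):
  initial in-degrees: [0, 0, 3, 2, 2]
  ready (indeg=0): [0, 1]
  pop 0: indeg[2]->2; indeg[4]->1 | ready=[1] | order so far=[0]
  pop 1: indeg[2]->1; indeg[3]->1; indeg[4]->0 | ready=[4] | order so far=[0, 1]
  pop 4: indeg[2]->0 | ready=[2] | order so far=[0, 1, 4]
  pop 2: indeg[3]->0 | ready=[3] | order so far=[0, 1, 4, 2]
  pop 3: no out-edges | ready=[] | order so far=[0, 1, 4, 2, 3]
New canonical toposort: [0, 1, 4, 2, 3]
Compare positions:
  Node 0: index 0 -> 0 (same)
  Node 1: index 1 -> 1 (same)
  Node 2: index 4 -> 3 (moved)
  Node 3: index 2 -> 4 (moved)
  Node 4: index 3 -> 2 (moved)
Nodes that changed position: 2 3 4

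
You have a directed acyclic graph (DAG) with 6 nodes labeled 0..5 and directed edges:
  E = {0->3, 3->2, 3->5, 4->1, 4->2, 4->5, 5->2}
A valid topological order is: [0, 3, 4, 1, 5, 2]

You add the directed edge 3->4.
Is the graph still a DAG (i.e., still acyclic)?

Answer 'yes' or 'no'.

Given toposort: [0, 3, 4, 1, 5, 2]
Position of 3: index 1; position of 4: index 2
New edge 3->4: forward
Forward edge: respects the existing order. Still a DAG, same toposort still valid.
Still a DAG? yes

Answer: yes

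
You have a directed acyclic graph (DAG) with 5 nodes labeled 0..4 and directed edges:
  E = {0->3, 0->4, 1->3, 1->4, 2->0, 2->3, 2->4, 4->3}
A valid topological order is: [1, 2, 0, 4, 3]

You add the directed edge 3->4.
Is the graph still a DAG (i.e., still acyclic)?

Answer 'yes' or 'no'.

Answer: no

Derivation:
Given toposort: [1, 2, 0, 4, 3]
Position of 3: index 4; position of 4: index 3
New edge 3->4: backward (u after v in old order)
Backward edge: old toposort is now invalid. Check if this creates a cycle.
Does 4 already reach 3? Reachable from 4: [3, 4]. YES -> cycle!
Still a DAG? no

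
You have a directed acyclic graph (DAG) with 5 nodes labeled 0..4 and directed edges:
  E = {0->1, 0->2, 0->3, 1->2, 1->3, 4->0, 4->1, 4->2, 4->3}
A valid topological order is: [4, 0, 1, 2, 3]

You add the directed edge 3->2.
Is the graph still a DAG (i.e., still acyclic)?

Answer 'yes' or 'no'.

Answer: yes

Derivation:
Given toposort: [4, 0, 1, 2, 3]
Position of 3: index 4; position of 2: index 3
New edge 3->2: backward (u after v in old order)
Backward edge: old toposort is now invalid. Check if this creates a cycle.
Does 2 already reach 3? Reachable from 2: [2]. NO -> still a DAG (reorder needed).
Still a DAG? yes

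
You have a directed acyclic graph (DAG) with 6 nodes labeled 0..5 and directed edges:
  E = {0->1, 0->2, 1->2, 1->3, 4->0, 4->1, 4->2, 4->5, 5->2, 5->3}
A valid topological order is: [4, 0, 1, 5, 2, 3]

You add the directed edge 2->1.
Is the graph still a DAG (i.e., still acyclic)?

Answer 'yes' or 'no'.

Answer: no

Derivation:
Given toposort: [4, 0, 1, 5, 2, 3]
Position of 2: index 4; position of 1: index 2
New edge 2->1: backward (u after v in old order)
Backward edge: old toposort is now invalid. Check if this creates a cycle.
Does 1 already reach 2? Reachable from 1: [1, 2, 3]. YES -> cycle!
Still a DAG? no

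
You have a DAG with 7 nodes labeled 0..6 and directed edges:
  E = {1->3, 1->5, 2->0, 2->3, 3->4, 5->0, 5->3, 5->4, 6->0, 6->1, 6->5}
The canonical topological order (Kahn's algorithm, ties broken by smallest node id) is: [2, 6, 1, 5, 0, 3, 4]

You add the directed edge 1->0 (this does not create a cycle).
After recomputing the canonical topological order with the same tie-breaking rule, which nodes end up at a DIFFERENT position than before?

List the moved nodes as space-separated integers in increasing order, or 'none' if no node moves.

Answer: none

Derivation:
Old toposort: [2, 6, 1, 5, 0, 3, 4]
Added edge 1->0
Recompute Kahn (smallest-id tiebreak):
  initial in-degrees: [4, 1, 0, 3, 2, 2, 0]
  ready (indeg=0): [2, 6]
  pop 2: indeg[0]->3; indeg[3]->2 | ready=[6] | order so far=[2]
  pop 6: indeg[0]->2; indeg[1]->0; indeg[5]->1 | ready=[1] | order so far=[2, 6]
  pop 1: indeg[0]->1; indeg[3]->1; indeg[5]->0 | ready=[5] | order so far=[2, 6, 1]
  pop 5: indeg[0]->0; indeg[3]->0; indeg[4]->1 | ready=[0, 3] | order so far=[2, 6, 1, 5]
  pop 0: no out-edges | ready=[3] | order so far=[2, 6, 1, 5, 0]
  pop 3: indeg[4]->0 | ready=[4] | order so far=[2, 6, 1, 5, 0, 3]
  pop 4: no out-edges | ready=[] | order so far=[2, 6, 1, 5, 0, 3, 4]
New canonical toposort: [2, 6, 1, 5, 0, 3, 4]
Compare positions:
  Node 0: index 4 -> 4 (same)
  Node 1: index 2 -> 2 (same)
  Node 2: index 0 -> 0 (same)
  Node 3: index 5 -> 5 (same)
  Node 4: index 6 -> 6 (same)
  Node 5: index 3 -> 3 (same)
  Node 6: index 1 -> 1 (same)
Nodes that changed position: none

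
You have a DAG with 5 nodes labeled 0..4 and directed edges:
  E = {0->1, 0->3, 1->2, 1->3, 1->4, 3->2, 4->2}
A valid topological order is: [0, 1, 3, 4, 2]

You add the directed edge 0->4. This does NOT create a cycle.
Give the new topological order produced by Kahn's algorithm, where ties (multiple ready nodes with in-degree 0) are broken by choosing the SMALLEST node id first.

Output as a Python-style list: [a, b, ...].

Old toposort: [0, 1, 3, 4, 2]
Added edge: 0->4
Position of 0 (0) < position of 4 (3). Old order still valid.
Run Kahn's algorithm (break ties by smallest node id):
  initial in-degrees: [0, 1, 3, 2, 2]
  ready (indeg=0): [0]
  pop 0: indeg[1]->0; indeg[3]->1; indeg[4]->1 | ready=[1] | order so far=[0]
  pop 1: indeg[2]->2; indeg[3]->0; indeg[4]->0 | ready=[3, 4] | order so far=[0, 1]
  pop 3: indeg[2]->1 | ready=[4] | order so far=[0, 1, 3]
  pop 4: indeg[2]->0 | ready=[2] | order so far=[0, 1, 3, 4]
  pop 2: no out-edges | ready=[] | order so far=[0, 1, 3, 4, 2]
  Result: [0, 1, 3, 4, 2]

Answer: [0, 1, 3, 4, 2]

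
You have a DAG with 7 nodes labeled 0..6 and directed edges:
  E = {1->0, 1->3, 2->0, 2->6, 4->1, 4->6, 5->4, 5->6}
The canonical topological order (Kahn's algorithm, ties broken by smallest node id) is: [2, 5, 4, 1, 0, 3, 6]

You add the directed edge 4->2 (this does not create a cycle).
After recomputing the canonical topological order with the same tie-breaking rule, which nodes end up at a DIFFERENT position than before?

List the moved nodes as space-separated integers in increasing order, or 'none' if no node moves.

Old toposort: [2, 5, 4, 1, 0, 3, 6]
Added edge 4->2
Recompute Kahn (smallest-id tiebreak):
  initial in-degrees: [2, 1, 1, 1, 1, 0, 3]
  ready (indeg=0): [5]
  pop 5: indeg[4]->0; indeg[6]->2 | ready=[4] | order so far=[5]
  pop 4: indeg[1]->0; indeg[2]->0; indeg[6]->1 | ready=[1, 2] | order so far=[5, 4]
  pop 1: indeg[0]->1; indeg[3]->0 | ready=[2, 3] | order so far=[5, 4, 1]
  pop 2: indeg[0]->0; indeg[6]->0 | ready=[0, 3, 6] | order so far=[5, 4, 1, 2]
  pop 0: no out-edges | ready=[3, 6] | order so far=[5, 4, 1, 2, 0]
  pop 3: no out-edges | ready=[6] | order so far=[5, 4, 1, 2, 0, 3]
  pop 6: no out-edges | ready=[] | order so far=[5, 4, 1, 2, 0, 3, 6]
New canonical toposort: [5, 4, 1, 2, 0, 3, 6]
Compare positions:
  Node 0: index 4 -> 4 (same)
  Node 1: index 3 -> 2 (moved)
  Node 2: index 0 -> 3 (moved)
  Node 3: index 5 -> 5 (same)
  Node 4: index 2 -> 1 (moved)
  Node 5: index 1 -> 0 (moved)
  Node 6: index 6 -> 6 (same)
Nodes that changed position: 1 2 4 5

Answer: 1 2 4 5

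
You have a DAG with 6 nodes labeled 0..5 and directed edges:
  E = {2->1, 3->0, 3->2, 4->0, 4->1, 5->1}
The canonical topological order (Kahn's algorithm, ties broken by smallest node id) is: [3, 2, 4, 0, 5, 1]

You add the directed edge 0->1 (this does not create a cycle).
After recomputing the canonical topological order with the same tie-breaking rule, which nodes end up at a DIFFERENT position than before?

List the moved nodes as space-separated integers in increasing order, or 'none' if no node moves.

Old toposort: [3, 2, 4, 0, 5, 1]
Added edge 0->1
Recompute Kahn (smallest-id tiebreak):
  initial in-degrees: [2, 4, 1, 0, 0, 0]
  ready (indeg=0): [3, 4, 5]
  pop 3: indeg[0]->1; indeg[2]->0 | ready=[2, 4, 5] | order so far=[3]
  pop 2: indeg[1]->3 | ready=[4, 5] | order so far=[3, 2]
  pop 4: indeg[0]->0; indeg[1]->2 | ready=[0, 5] | order so far=[3, 2, 4]
  pop 0: indeg[1]->1 | ready=[5] | order so far=[3, 2, 4, 0]
  pop 5: indeg[1]->0 | ready=[1] | order so far=[3, 2, 4, 0, 5]
  pop 1: no out-edges | ready=[] | order so far=[3, 2, 4, 0, 5, 1]
New canonical toposort: [3, 2, 4, 0, 5, 1]
Compare positions:
  Node 0: index 3 -> 3 (same)
  Node 1: index 5 -> 5 (same)
  Node 2: index 1 -> 1 (same)
  Node 3: index 0 -> 0 (same)
  Node 4: index 2 -> 2 (same)
  Node 5: index 4 -> 4 (same)
Nodes that changed position: none

Answer: none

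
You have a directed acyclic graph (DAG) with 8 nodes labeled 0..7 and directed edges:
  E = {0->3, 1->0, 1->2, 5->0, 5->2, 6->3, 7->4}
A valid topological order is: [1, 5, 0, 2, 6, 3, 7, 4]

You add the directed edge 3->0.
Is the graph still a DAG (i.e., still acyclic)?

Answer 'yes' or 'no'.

Answer: no

Derivation:
Given toposort: [1, 5, 0, 2, 6, 3, 7, 4]
Position of 3: index 5; position of 0: index 2
New edge 3->0: backward (u after v in old order)
Backward edge: old toposort is now invalid. Check if this creates a cycle.
Does 0 already reach 3? Reachable from 0: [0, 3]. YES -> cycle!
Still a DAG? no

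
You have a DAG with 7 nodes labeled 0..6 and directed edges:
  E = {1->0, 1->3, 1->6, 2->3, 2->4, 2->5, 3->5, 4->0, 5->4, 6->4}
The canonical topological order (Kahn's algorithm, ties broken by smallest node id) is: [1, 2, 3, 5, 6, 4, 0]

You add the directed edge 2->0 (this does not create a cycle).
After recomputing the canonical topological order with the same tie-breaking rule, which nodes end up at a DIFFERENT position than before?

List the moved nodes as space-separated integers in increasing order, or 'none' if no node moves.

Old toposort: [1, 2, 3, 5, 6, 4, 0]
Added edge 2->0
Recompute Kahn (smallest-id tiebreak):
  initial in-degrees: [3, 0, 0, 2, 3, 2, 1]
  ready (indeg=0): [1, 2]
  pop 1: indeg[0]->2; indeg[3]->1; indeg[6]->0 | ready=[2, 6] | order so far=[1]
  pop 2: indeg[0]->1; indeg[3]->0; indeg[4]->2; indeg[5]->1 | ready=[3, 6] | order so far=[1, 2]
  pop 3: indeg[5]->0 | ready=[5, 6] | order so far=[1, 2, 3]
  pop 5: indeg[4]->1 | ready=[6] | order so far=[1, 2, 3, 5]
  pop 6: indeg[4]->0 | ready=[4] | order so far=[1, 2, 3, 5, 6]
  pop 4: indeg[0]->0 | ready=[0] | order so far=[1, 2, 3, 5, 6, 4]
  pop 0: no out-edges | ready=[] | order so far=[1, 2, 3, 5, 6, 4, 0]
New canonical toposort: [1, 2, 3, 5, 6, 4, 0]
Compare positions:
  Node 0: index 6 -> 6 (same)
  Node 1: index 0 -> 0 (same)
  Node 2: index 1 -> 1 (same)
  Node 3: index 2 -> 2 (same)
  Node 4: index 5 -> 5 (same)
  Node 5: index 3 -> 3 (same)
  Node 6: index 4 -> 4 (same)
Nodes that changed position: none

Answer: none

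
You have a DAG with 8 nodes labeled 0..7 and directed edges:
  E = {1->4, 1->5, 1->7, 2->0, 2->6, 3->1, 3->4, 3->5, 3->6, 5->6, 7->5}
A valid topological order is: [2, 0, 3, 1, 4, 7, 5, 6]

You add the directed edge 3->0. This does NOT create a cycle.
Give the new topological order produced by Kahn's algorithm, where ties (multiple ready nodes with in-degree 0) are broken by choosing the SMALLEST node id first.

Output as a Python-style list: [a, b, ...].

Old toposort: [2, 0, 3, 1, 4, 7, 5, 6]
Added edge: 3->0
Position of 3 (2) > position of 0 (1). Must reorder: 3 must now come before 0.
Run Kahn's algorithm (break ties by smallest node id):
  initial in-degrees: [2, 1, 0, 0, 2, 3, 3, 1]
  ready (indeg=0): [2, 3]
  pop 2: indeg[0]->1; indeg[6]->2 | ready=[3] | order so far=[2]
  pop 3: indeg[0]->0; indeg[1]->0; indeg[4]->1; indeg[5]->2; indeg[6]->1 | ready=[0, 1] | order so far=[2, 3]
  pop 0: no out-edges | ready=[1] | order so far=[2, 3, 0]
  pop 1: indeg[4]->0; indeg[5]->1; indeg[7]->0 | ready=[4, 7] | order so far=[2, 3, 0, 1]
  pop 4: no out-edges | ready=[7] | order so far=[2, 3, 0, 1, 4]
  pop 7: indeg[5]->0 | ready=[5] | order so far=[2, 3, 0, 1, 4, 7]
  pop 5: indeg[6]->0 | ready=[6] | order so far=[2, 3, 0, 1, 4, 7, 5]
  pop 6: no out-edges | ready=[] | order so far=[2, 3, 0, 1, 4, 7, 5, 6]
  Result: [2, 3, 0, 1, 4, 7, 5, 6]

Answer: [2, 3, 0, 1, 4, 7, 5, 6]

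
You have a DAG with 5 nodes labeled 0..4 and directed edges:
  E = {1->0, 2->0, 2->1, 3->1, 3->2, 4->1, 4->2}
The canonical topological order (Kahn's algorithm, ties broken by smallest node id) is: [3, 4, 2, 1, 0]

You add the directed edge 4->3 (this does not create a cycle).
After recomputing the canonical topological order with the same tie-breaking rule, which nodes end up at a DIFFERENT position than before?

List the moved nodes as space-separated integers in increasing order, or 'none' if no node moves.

Answer: 3 4

Derivation:
Old toposort: [3, 4, 2, 1, 0]
Added edge 4->3
Recompute Kahn (smallest-id tiebreak):
  initial in-degrees: [2, 3, 2, 1, 0]
  ready (indeg=0): [4]
  pop 4: indeg[1]->2; indeg[2]->1; indeg[3]->0 | ready=[3] | order so far=[4]
  pop 3: indeg[1]->1; indeg[2]->0 | ready=[2] | order so far=[4, 3]
  pop 2: indeg[0]->1; indeg[1]->0 | ready=[1] | order so far=[4, 3, 2]
  pop 1: indeg[0]->0 | ready=[0] | order so far=[4, 3, 2, 1]
  pop 0: no out-edges | ready=[] | order so far=[4, 3, 2, 1, 0]
New canonical toposort: [4, 3, 2, 1, 0]
Compare positions:
  Node 0: index 4 -> 4 (same)
  Node 1: index 3 -> 3 (same)
  Node 2: index 2 -> 2 (same)
  Node 3: index 0 -> 1 (moved)
  Node 4: index 1 -> 0 (moved)
Nodes that changed position: 3 4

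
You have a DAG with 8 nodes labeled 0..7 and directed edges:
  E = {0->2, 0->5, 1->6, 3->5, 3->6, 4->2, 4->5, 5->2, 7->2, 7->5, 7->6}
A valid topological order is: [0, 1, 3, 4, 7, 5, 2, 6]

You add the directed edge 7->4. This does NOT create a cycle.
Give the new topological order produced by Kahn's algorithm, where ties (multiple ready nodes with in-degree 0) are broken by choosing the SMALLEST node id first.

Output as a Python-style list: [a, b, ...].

Old toposort: [0, 1, 3, 4, 7, 5, 2, 6]
Added edge: 7->4
Position of 7 (4) > position of 4 (3). Must reorder: 7 must now come before 4.
Run Kahn's algorithm (break ties by smallest node id):
  initial in-degrees: [0, 0, 4, 0, 1, 4, 3, 0]
  ready (indeg=0): [0, 1, 3, 7]
  pop 0: indeg[2]->3; indeg[5]->3 | ready=[1, 3, 7] | order so far=[0]
  pop 1: indeg[6]->2 | ready=[3, 7] | order so far=[0, 1]
  pop 3: indeg[5]->2; indeg[6]->1 | ready=[7] | order so far=[0, 1, 3]
  pop 7: indeg[2]->2; indeg[4]->0; indeg[5]->1; indeg[6]->0 | ready=[4, 6] | order so far=[0, 1, 3, 7]
  pop 4: indeg[2]->1; indeg[5]->0 | ready=[5, 6] | order so far=[0, 1, 3, 7, 4]
  pop 5: indeg[2]->0 | ready=[2, 6] | order so far=[0, 1, 3, 7, 4, 5]
  pop 2: no out-edges | ready=[6] | order so far=[0, 1, 3, 7, 4, 5, 2]
  pop 6: no out-edges | ready=[] | order so far=[0, 1, 3, 7, 4, 5, 2, 6]
  Result: [0, 1, 3, 7, 4, 5, 2, 6]

Answer: [0, 1, 3, 7, 4, 5, 2, 6]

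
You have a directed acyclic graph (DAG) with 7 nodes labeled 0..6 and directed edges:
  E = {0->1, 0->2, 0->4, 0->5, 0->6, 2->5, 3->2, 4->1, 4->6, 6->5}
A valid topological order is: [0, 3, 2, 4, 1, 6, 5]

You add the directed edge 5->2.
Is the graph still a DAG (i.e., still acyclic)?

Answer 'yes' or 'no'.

Answer: no

Derivation:
Given toposort: [0, 3, 2, 4, 1, 6, 5]
Position of 5: index 6; position of 2: index 2
New edge 5->2: backward (u after v in old order)
Backward edge: old toposort is now invalid. Check if this creates a cycle.
Does 2 already reach 5? Reachable from 2: [2, 5]. YES -> cycle!
Still a DAG? no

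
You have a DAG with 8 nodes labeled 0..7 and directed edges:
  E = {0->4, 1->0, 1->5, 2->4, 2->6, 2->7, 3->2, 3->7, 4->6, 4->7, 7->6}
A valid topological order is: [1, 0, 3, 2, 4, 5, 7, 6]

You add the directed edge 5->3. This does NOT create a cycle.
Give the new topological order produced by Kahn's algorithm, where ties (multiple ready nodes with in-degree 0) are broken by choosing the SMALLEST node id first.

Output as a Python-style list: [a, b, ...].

Old toposort: [1, 0, 3, 2, 4, 5, 7, 6]
Added edge: 5->3
Position of 5 (5) > position of 3 (2). Must reorder: 5 must now come before 3.
Run Kahn's algorithm (break ties by smallest node id):
  initial in-degrees: [1, 0, 1, 1, 2, 1, 3, 3]
  ready (indeg=0): [1]
  pop 1: indeg[0]->0; indeg[5]->0 | ready=[0, 5] | order so far=[1]
  pop 0: indeg[4]->1 | ready=[5] | order so far=[1, 0]
  pop 5: indeg[3]->0 | ready=[3] | order so far=[1, 0, 5]
  pop 3: indeg[2]->0; indeg[7]->2 | ready=[2] | order so far=[1, 0, 5, 3]
  pop 2: indeg[4]->0; indeg[6]->2; indeg[7]->1 | ready=[4] | order so far=[1, 0, 5, 3, 2]
  pop 4: indeg[6]->1; indeg[7]->0 | ready=[7] | order so far=[1, 0, 5, 3, 2, 4]
  pop 7: indeg[6]->0 | ready=[6] | order so far=[1, 0, 5, 3, 2, 4, 7]
  pop 6: no out-edges | ready=[] | order so far=[1, 0, 5, 3, 2, 4, 7, 6]
  Result: [1, 0, 5, 3, 2, 4, 7, 6]

Answer: [1, 0, 5, 3, 2, 4, 7, 6]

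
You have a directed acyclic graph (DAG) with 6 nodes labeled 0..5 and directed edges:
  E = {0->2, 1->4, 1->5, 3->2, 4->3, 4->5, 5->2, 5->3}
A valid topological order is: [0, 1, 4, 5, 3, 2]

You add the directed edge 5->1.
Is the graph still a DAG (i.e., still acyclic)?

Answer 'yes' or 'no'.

Given toposort: [0, 1, 4, 5, 3, 2]
Position of 5: index 3; position of 1: index 1
New edge 5->1: backward (u after v in old order)
Backward edge: old toposort is now invalid. Check if this creates a cycle.
Does 1 already reach 5? Reachable from 1: [1, 2, 3, 4, 5]. YES -> cycle!
Still a DAG? no

Answer: no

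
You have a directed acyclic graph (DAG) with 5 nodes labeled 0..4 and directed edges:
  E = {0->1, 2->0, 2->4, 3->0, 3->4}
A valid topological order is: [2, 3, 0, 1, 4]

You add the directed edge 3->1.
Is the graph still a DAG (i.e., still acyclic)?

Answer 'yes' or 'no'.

Given toposort: [2, 3, 0, 1, 4]
Position of 3: index 1; position of 1: index 3
New edge 3->1: forward
Forward edge: respects the existing order. Still a DAG, same toposort still valid.
Still a DAG? yes

Answer: yes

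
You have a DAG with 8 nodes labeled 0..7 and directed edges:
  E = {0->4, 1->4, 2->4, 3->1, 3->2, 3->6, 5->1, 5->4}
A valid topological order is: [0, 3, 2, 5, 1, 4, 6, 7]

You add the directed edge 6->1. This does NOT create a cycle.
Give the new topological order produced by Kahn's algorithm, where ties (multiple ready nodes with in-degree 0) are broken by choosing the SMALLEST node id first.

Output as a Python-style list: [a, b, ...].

Answer: [0, 3, 2, 5, 6, 1, 4, 7]

Derivation:
Old toposort: [0, 3, 2, 5, 1, 4, 6, 7]
Added edge: 6->1
Position of 6 (6) > position of 1 (4). Must reorder: 6 must now come before 1.
Run Kahn's algorithm (break ties by smallest node id):
  initial in-degrees: [0, 3, 1, 0, 4, 0, 1, 0]
  ready (indeg=0): [0, 3, 5, 7]
  pop 0: indeg[4]->3 | ready=[3, 5, 7] | order so far=[0]
  pop 3: indeg[1]->2; indeg[2]->0; indeg[6]->0 | ready=[2, 5, 6, 7] | order so far=[0, 3]
  pop 2: indeg[4]->2 | ready=[5, 6, 7] | order so far=[0, 3, 2]
  pop 5: indeg[1]->1; indeg[4]->1 | ready=[6, 7] | order so far=[0, 3, 2, 5]
  pop 6: indeg[1]->0 | ready=[1, 7] | order so far=[0, 3, 2, 5, 6]
  pop 1: indeg[4]->0 | ready=[4, 7] | order so far=[0, 3, 2, 5, 6, 1]
  pop 4: no out-edges | ready=[7] | order so far=[0, 3, 2, 5, 6, 1, 4]
  pop 7: no out-edges | ready=[] | order so far=[0, 3, 2, 5, 6, 1, 4, 7]
  Result: [0, 3, 2, 5, 6, 1, 4, 7]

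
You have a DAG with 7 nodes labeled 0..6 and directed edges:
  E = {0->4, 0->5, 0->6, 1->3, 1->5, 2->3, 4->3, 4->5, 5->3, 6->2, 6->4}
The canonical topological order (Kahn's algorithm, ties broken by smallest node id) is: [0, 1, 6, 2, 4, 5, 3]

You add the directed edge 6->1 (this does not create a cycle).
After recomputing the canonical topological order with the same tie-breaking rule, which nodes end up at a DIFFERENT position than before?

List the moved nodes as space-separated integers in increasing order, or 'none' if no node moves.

Old toposort: [0, 1, 6, 2, 4, 5, 3]
Added edge 6->1
Recompute Kahn (smallest-id tiebreak):
  initial in-degrees: [0, 1, 1, 4, 2, 3, 1]
  ready (indeg=0): [0]
  pop 0: indeg[4]->1; indeg[5]->2; indeg[6]->0 | ready=[6] | order so far=[0]
  pop 6: indeg[1]->0; indeg[2]->0; indeg[4]->0 | ready=[1, 2, 4] | order so far=[0, 6]
  pop 1: indeg[3]->3; indeg[5]->1 | ready=[2, 4] | order so far=[0, 6, 1]
  pop 2: indeg[3]->2 | ready=[4] | order so far=[0, 6, 1, 2]
  pop 4: indeg[3]->1; indeg[5]->0 | ready=[5] | order so far=[0, 6, 1, 2, 4]
  pop 5: indeg[3]->0 | ready=[3] | order so far=[0, 6, 1, 2, 4, 5]
  pop 3: no out-edges | ready=[] | order so far=[0, 6, 1, 2, 4, 5, 3]
New canonical toposort: [0, 6, 1, 2, 4, 5, 3]
Compare positions:
  Node 0: index 0 -> 0 (same)
  Node 1: index 1 -> 2 (moved)
  Node 2: index 3 -> 3 (same)
  Node 3: index 6 -> 6 (same)
  Node 4: index 4 -> 4 (same)
  Node 5: index 5 -> 5 (same)
  Node 6: index 2 -> 1 (moved)
Nodes that changed position: 1 6

Answer: 1 6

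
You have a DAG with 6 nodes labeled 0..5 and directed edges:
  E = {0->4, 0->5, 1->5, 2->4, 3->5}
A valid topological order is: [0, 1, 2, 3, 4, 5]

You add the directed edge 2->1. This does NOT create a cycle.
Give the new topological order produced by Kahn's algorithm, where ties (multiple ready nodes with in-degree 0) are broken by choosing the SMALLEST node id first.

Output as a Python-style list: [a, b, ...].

Answer: [0, 2, 1, 3, 4, 5]

Derivation:
Old toposort: [0, 1, 2, 3, 4, 5]
Added edge: 2->1
Position of 2 (2) > position of 1 (1). Must reorder: 2 must now come before 1.
Run Kahn's algorithm (break ties by smallest node id):
  initial in-degrees: [0, 1, 0, 0, 2, 3]
  ready (indeg=0): [0, 2, 3]
  pop 0: indeg[4]->1; indeg[5]->2 | ready=[2, 3] | order so far=[0]
  pop 2: indeg[1]->0; indeg[4]->0 | ready=[1, 3, 4] | order so far=[0, 2]
  pop 1: indeg[5]->1 | ready=[3, 4] | order so far=[0, 2, 1]
  pop 3: indeg[5]->0 | ready=[4, 5] | order so far=[0, 2, 1, 3]
  pop 4: no out-edges | ready=[5] | order so far=[0, 2, 1, 3, 4]
  pop 5: no out-edges | ready=[] | order so far=[0, 2, 1, 3, 4, 5]
  Result: [0, 2, 1, 3, 4, 5]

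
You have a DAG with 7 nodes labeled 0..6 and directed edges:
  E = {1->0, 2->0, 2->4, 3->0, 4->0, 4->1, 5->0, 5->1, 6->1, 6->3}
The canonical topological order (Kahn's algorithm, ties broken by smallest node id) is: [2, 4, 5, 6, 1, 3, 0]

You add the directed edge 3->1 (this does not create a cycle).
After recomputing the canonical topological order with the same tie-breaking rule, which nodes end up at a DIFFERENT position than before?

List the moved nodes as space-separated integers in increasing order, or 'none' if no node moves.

Old toposort: [2, 4, 5, 6, 1, 3, 0]
Added edge 3->1
Recompute Kahn (smallest-id tiebreak):
  initial in-degrees: [5, 4, 0, 1, 1, 0, 0]
  ready (indeg=0): [2, 5, 6]
  pop 2: indeg[0]->4; indeg[4]->0 | ready=[4, 5, 6] | order so far=[2]
  pop 4: indeg[0]->3; indeg[1]->3 | ready=[5, 6] | order so far=[2, 4]
  pop 5: indeg[0]->2; indeg[1]->2 | ready=[6] | order so far=[2, 4, 5]
  pop 6: indeg[1]->1; indeg[3]->0 | ready=[3] | order so far=[2, 4, 5, 6]
  pop 3: indeg[0]->1; indeg[1]->0 | ready=[1] | order so far=[2, 4, 5, 6, 3]
  pop 1: indeg[0]->0 | ready=[0] | order so far=[2, 4, 5, 6, 3, 1]
  pop 0: no out-edges | ready=[] | order so far=[2, 4, 5, 6, 3, 1, 0]
New canonical toposort: [2, 4, 5, 6, 3, 1, 0]
Compare positions:
  Node 0: index 6 -> 6 (same)
  Node 1: index 4 -> 5 (moved)
  Node 2: index 0 -> 0 (same)
  Node 3: index 5 -> 4 (moved)
  Node 4: index 1 -> 1 (same)
  Node 5: index 2 -> 2 (same)
  Node 6: index 3 -> 3 (same)
Nodes that changed position: 1 3

Answer: 1 3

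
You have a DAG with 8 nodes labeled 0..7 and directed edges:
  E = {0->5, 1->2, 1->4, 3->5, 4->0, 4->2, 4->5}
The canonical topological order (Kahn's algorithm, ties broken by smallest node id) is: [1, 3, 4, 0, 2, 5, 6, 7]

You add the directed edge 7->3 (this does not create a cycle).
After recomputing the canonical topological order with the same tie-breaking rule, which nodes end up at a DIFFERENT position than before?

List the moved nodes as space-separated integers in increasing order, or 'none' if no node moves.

Answer: 0 2 3 4 5 6 7

Derivation:
Old toposort: [1, 3, 4, 0, 2, 5, 6, 7]
Added edge 7->3
Recompute Kahn (smallest-id tiebreak):
  initial in-degrees: [1, 0, 2, 1, 1, 3, 0, 0]
  ready (indeg=0): [1, 6, 7]
  pop 1: indeg[2]->1; indeg[4]->0 | ready=[4, 6, 7] | order so far=[1]
  pop 4: indeg[0]->0; indeg[2]->0; indeg[5]->2 | ready=[0, 2, 6, 7] | order so far=[1, 4]
  pop 0: indeg[5]->1 | ready=[2, 6, 7] | order so far=[1, 4, 0]
  pop 2: no out-edges | ready=[6, 7] | order so far=[1, 4, 0, 2]
  pop 6: no out-edges | ready=[7] | order so far=[1, 4, 0, 2, 6]
  pop 7: indeg[3]->0 | ready=[3] | order so far=[1, 4, 0, 2, 6, 7]
  pop 3: indeg[5]->0 | ready=[5] | order so far=[1, 4, 0, 2, 6, 7, 3]
  pop 5: no out-edges | ready=[] | order so far=[1, 4, 0, 2, 6, 7, 3, 5]
New canonical toposort: [1, 4, 0, 2, 6, 7, 3, 5]
Compare positions:
  Node 0: index 3 -> 2 (moved)
  Node 1: index 0 -> 0 (same)
  Node 2: index 4 -> 3 (moved)
  Node 3: index 1 -> 6 (moved)
  Node 4: index 2 -> 1 (moved)
  Node 5: index 5 -> 7 (moved)
  Node 6: index 6 -> 4 (moved)
  Node 7: index 7 -> 5 (moved)
Nodes that changed position: 0 2 3 4 5 6 7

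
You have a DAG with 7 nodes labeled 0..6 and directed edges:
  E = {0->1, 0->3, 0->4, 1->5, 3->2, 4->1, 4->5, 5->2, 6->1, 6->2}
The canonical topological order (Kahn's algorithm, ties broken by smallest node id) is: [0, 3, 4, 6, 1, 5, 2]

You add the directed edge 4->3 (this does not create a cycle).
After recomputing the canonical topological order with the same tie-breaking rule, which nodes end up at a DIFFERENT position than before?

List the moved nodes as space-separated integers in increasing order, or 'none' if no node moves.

Answer: 3 4

Derivation:
Old toposort: [0, 3, 4, 6, 1, 5, 2]
Added edge 4->3
Recompute Kahn (smallest-id tiebreak):
  initial in-degrees: [0, 3, 3, 2, 1, 2, 0]
  ready (indeg=0): [0, 6]
  pop 0: indeg[1]->2; indeg[3]->1; indeg[4]->0 | ready=[4, 6] | order so far=[0]
  pop 4: indeg[1]->1; indeg[3]->0; indeg[5]->1 | ready=[3, 6] | order so far=[0, 4]
  pop 3: indeg[2]->2 | ready=[6] | order so far=[0, 4, 3]
  pop 6: indeg[1]->0; indeg[2]->1 | ready=[1] | order so far=[0, 4, 3, 6]
  pop 1: indeg[5]->0 | ready=[5] | order so far=[0, 4, 3, 6, 1]
  pop 5: indeg[2]->0 | ready=[2] | order so far=[0, 4, 3, 6, 1, 5]
  pop 2: no out-edges | ready=[] | order so far=[0, 4, 3, 6, 1, 5, 2]
New canonical toposort: [0, 4, 3, 6, 1, 5, 2]
Compare positions:
  Node 0: index 0 -> 0 (same)
  Node 1: index 4 -> 4 (same)
  Node 2: index 6 -> 6 (same)
  Node 3: index 1 -> 2 (moved)
  Node 4: index 2 -> 1 (moved)
  Node 5: index 5 -> 5 (same)
  Node 6: index 3 -> 3 (same)
Nodes that changed position: 3 4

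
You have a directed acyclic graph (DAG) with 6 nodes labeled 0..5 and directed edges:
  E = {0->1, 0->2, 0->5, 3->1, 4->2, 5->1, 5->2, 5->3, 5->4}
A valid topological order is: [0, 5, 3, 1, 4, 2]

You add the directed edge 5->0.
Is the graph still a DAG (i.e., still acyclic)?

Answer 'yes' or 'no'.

Answer: no

Derivation:
Given toposort: [0, 5, 3, 1, 4, 2]
Position of 5: index 1; position of 0: index 0
New edge 5->0: backward (u after v in old order)
Backward edge: old toposort is now invalid. Check if this creates a cycle.
Does 0 already reach 5? Reachable from 0: [0, 1, 2, 3, 4, 5]. YES -> cycle!
Still a DAG? no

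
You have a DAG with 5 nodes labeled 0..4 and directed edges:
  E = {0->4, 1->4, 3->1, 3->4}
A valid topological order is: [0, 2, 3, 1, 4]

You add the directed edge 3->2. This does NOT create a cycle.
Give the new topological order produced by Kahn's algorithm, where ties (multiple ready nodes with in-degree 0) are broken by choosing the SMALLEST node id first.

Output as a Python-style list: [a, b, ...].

Answer: [0, 3, 1, 2, 4]

Derivation:
Old toposort: [0, 2, 3, 1, 4]
Added edge: 3->2
Position of 3 (2) > position of 2 (1). Must reorder: 3 must now come before 2.
Run Kahn's algorithm (break ties by smallest node id):
  initial in-degrees: [0, 1, 1, 0, 3]
  ready (indeg=0): [0, 3]
  pop 0: indeg[4]->2 | ready=[3] | order so far=[0]
  pop 3: indeg[1]->0; indeg[2]->0; indeg[4]->1 | ready=[1, 2] | order so far=[0, 3]
  pop 1: indeg[4]->0 | ready=[2, 4] | order so far=[0, 3, 1]
  pop 2: no out-edges | ready=[4] | order so far=[0, 3, 1, 2]
  pop 4: no out-edges | ready=[] | order so far=[0, 3, 1, 2, 4]
  Result: [0, 3, 1, 2, 4]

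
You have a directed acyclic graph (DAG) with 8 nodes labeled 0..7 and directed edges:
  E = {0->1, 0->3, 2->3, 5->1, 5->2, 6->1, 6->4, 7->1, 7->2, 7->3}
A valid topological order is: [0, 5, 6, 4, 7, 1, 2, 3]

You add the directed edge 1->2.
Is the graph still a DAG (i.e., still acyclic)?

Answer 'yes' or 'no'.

Given toposort: [0, 5, 6, 4, 7, 1, 2, 3]
Position of 1: index 5; position of 2: index 6
New edge 1->2: forward
Forward edge: respects the existing order. Still a DAG, same toposort still valid.
Still a DAG? yes

Answer: yes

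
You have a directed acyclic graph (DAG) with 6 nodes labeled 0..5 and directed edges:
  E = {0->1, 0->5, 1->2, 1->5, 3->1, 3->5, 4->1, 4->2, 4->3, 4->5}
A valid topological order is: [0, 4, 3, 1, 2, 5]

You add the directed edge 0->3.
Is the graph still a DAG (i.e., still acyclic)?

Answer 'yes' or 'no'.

Answer: yes

Derivation:
Given toposort: [0, 4, 3, 1, 2, 5]
Position of 0: index 0; position of 3: index 2
New edge 0->3: forward
Forward edge: respects the existing order. Still a DAG, same toposort still valid.
Still a DAG? yes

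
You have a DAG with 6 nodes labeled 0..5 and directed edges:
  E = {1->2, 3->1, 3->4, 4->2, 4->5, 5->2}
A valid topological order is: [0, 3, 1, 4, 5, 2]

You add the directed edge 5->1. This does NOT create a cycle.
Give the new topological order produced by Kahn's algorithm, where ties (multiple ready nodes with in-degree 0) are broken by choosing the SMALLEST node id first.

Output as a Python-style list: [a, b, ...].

Answer: [0, 3, 4, 5, 1, 2]

Derivation:
Old toposort: [0, 3, 1, 4, 5, 2]
Added edge: 5->1
Position of 5 (4) > position of 1 (2). Must reorder: 5 must now come before 1.
Run Kahn's algorithm (break ties by smallest node id):
  initial in-degrees: [0, 2, 3, 0, 1, 1]
  ready (indeg=0): [0, 3]
  pop 0: no out-edges | ready=[3] | order so far=[0]
  pop 3: indeg[1]->1; indeg[4]->0 | ready=[4] | order so far=[0, 3]
  pop 4: indeg[2]->2; indeg[5]->0 | ready=[5] | order so far=[0, 3, 4]
  pop 5: indeg[1]->0; indeg[2]->1 | ready=[1] | order so far=[0, 3, 4, 5]
  pop 1: indeg[2]->0 | ready=[2] | order so far=[0, 3, 4, 5, 1]
  pop 2: no out-edges | ready=[] | order so far=[0, 3, 4, 5, 1, 2]
  Result: [0, 3, 4, 5, 1, 2]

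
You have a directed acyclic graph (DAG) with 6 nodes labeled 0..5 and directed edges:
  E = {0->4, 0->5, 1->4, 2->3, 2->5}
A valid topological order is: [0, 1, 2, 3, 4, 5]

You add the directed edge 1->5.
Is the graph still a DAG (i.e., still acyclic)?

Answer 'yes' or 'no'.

Given toposort: [0, 1, 2, 3, 4, 5]
Position of 1: index 1; position of 5: index 5
New edge 1->5: forward
Forward edge: respects the existing order. Still a DAG, same toposort still valid.
Still a DAG? yes

Answer: yes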